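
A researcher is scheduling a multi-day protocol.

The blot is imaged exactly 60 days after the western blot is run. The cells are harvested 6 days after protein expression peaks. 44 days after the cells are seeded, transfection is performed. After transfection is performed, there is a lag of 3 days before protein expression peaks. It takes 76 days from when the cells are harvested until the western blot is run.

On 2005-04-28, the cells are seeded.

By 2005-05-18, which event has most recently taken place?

The cells are seeded

The cells are seeded: Apr 28, 2005.
Transfection is performed: Apr 28, 2005 + 44 days = Jun 11, 2005.
Protein expression peaks: Jun 11, 2005 + 3 days = Jun 14, 2005.
The cells are harvested: Jun 14, 2005 + 6 days = Jun 20, 2005.
The western blot is run: Jun 20, 2005 + 76 days = Sep 4, 2005.
The blot is imaged: Sep 4, 2005 + 60 days = Nov 3, 2005.
May 18, 2005 falls between when the cells are seeded (Apr 28, 2005) and when transfection is performed (Jun 11, 2005).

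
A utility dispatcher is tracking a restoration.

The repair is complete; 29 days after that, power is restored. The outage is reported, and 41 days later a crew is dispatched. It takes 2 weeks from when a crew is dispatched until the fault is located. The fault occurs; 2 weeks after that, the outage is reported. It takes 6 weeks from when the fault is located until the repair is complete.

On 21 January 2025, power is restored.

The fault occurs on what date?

3 September 2024

Power is restored: Jan 21, 2025.
The repair is complete: Jan 21, 2025 − 29 days = Dec 23, 2024.
The fault is located: Dec 23, 2024 − 6 weeks = Nov 11, 2024.
A crew is dispatched: Nov 11, 2024 − 2 weeks = Oct 28, 2024.
The outage is reported: Oct 28, 2024 − 41 days = Sep 17, 2024.
The fault occurs: Sep 17, 2024 − 2 weeks = Sep 3, 2024.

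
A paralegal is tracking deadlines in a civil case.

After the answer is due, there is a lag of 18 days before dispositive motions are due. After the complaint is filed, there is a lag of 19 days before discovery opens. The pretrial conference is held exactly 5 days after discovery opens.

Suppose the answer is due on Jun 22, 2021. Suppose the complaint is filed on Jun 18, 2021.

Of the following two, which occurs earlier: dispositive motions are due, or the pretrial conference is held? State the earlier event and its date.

Dispositive motions are due — Jul 10, 2021

The answer is due: Jun 22, 2021.
Dispositive motions are due: Jun 22, 2021 + 18 days = Jul 10, 2021.
The complaint is filed: Jun 18, 2021.
Discovery opens: Jun 18, 2021 + 19 days = Jul 7, 2021.
The pretrial conference is held: Jul 7, 2021 + 5 days = Jul 12, 2021.
Comparing: dispositive motions are due on Jul 10, 2021 vs the pretrial conference is held on Jul 12, 2021. Earlier: dispositive motions are due.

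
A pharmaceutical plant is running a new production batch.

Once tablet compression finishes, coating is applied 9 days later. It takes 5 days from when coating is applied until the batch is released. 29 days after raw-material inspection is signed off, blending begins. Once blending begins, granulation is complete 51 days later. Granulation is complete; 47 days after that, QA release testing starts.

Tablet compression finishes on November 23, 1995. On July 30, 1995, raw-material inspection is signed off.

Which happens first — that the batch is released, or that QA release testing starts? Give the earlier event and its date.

QA release testing starts — December 4, 1995

Tablet compression finishes: Nov 23, 1995.
Coating is applied: Nov 23, 1995 + 9 days = Dec 2, 1995.
The batch is released: Dec 2, 1995 + 5 days = Dec 7, 1995.
Raw-material inspection is signed off: Jul 30, 1995.
Blending begins: Jul 30, 1995 + 29 days = Aug 28, 1995.
Granulation is complete: Aug 28, 1995 + 51 days = Oct 18, 1995.
QA release testing starts: Oct 18, 1995 + 47 days = Dec 4, 1995.
Comparing: the batch is released on Dec 7, 1995 vs QA release testing starts on Dec 4, 1995. Earlier: QA release testing starts.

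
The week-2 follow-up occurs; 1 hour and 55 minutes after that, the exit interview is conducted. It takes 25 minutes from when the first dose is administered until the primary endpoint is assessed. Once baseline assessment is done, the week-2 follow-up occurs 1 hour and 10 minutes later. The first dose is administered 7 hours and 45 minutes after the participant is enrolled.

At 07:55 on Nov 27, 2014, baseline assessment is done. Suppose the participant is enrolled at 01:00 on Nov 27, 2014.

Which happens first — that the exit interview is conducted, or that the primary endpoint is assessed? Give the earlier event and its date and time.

Baseline assessment is done: 07:55 Nov 27, 2014.
The week-2 follow-up occurs: 07:55 Nov 27, 2014 + 1h10m = 09:05 Nov 27, 2014.
The exit interview is conducted: 09:05 Nov 27, 2014 + 1h55m = 11:00 Nov 27, 2014.
The participant is enrolled: 01:00 Nov 27, 2014.
The first dose is administered: 01:00 Nov 27, 2014 + 7h45m = 08:45 Nov 27, 2014.
The primary endpoint is assessed: 08:45 Nov 27, 2014 + 25m = 09:10 Nov 27, 2014.
Comparing: the exit interview is conducted at 11:00 Nov 27, 2014 vs the primary endpoint is assessed at 09:10 Nov 27, 2014. Earlier: the primary endpoint is assessed.

The primary endpoint is assessed — 09:10 on Nov 27, 2014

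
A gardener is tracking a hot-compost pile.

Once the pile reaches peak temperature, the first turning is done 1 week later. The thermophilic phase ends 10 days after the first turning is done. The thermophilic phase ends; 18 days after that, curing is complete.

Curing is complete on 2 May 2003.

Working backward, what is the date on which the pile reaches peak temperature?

28 March 2003

Curing is complete: May 2, 2003.
The thermophilic phase ends: May 2, 2003 − 18 days = Apr 14, 2003.
The first turning is done: Apr 14, 2003 − 10 days = Apr 4, 2003.
The pile reaches peak temperature: Apr 4, 2003 − 1 week = Mar 28, 2003.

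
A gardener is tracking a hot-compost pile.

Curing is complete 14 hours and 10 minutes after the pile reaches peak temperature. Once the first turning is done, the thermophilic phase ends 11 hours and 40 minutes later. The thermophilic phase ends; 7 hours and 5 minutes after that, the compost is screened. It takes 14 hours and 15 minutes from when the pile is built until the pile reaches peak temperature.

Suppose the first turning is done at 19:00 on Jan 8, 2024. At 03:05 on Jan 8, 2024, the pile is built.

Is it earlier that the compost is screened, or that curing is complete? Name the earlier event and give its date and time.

The first turning is done: 19:00 Jan 8, 2024.
The thermophilic phase ends: 19:00 Jan 8, 2024 + 11h40m = 06:40 Jan 9, 2024.
The compost is screened: 06:40 Jan 9, 2024 + 7h05m = 13:45 Jan 9, 2024.
The pile is built: 03:05 Jan 8, 2024.
The pile reaches peak temperature: 03:05 Jan 8, 2024 + 14h15m = 17:20 Jan 8, 2024.
Curing is complete: 17:20 Jan 8, 2024 + 14h10m = 07:30 Jan 9, 2024.
Comparing: the compost is screened at 13:45 Jan 9, 2024 vs curing is complete at 07:30 Jan 9, 2024. Earlier: curing is complete.

Curing is complete — 07:30 on Jan 9, 2024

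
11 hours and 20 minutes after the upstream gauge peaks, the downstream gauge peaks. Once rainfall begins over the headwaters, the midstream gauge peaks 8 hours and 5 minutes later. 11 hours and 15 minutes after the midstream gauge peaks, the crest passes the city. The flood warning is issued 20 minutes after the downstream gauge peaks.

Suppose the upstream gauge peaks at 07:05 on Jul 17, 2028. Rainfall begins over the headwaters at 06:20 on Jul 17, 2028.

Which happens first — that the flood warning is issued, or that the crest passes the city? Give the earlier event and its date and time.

The flood warning is issued — 18:45 on Jul 17, 2028

The upstream gauge peaks: 07:05 Jul 17, 2028.
The downstream gauge peaks: 07:05 Jul 17, 2028 + 11h20m = 18:25 Jul 17, 2028.
The flood warning is issued: 18:25 Jul 17, 2028 + 20m = 18:45 Jul 17, 2028.
Rainfall begins over the headwaters: 06:20 Jul 17, 2028.
The midstream gauge peaks: 06:20 Jul 17, 2028 + 8h05m = 14:25 Jul 17, 2028.
The crest passes the city: 14:25 Jul 17, 2028 + 11h15m = 01:40 Jul 18, 2028.
Comparing: the flood warning is issued at 18:45 Jul 17, 2028 vs the crest passes the city at 01:40 Jul 18, 2028. Earlier: the flood warning is issued.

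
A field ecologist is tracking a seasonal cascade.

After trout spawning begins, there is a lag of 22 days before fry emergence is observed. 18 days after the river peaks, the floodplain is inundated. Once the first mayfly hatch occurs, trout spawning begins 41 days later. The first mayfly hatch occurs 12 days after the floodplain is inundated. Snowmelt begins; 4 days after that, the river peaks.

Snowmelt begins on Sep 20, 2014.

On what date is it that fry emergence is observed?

Dec 26, 2014

Snowmelt begins: Sep 20, 2014.
The river peaks: Sep 20, 2014 + 4 days = Sep 24, 2014.
The floodplain is inundated: Sep 24, 2014 + 18 days = Oct 12, 2014.
The first mayfly hatch occurs: Oct 12, 2014 + 12 days = Oct 24, 2014.
Trout spawning begins: Oct 24, 2014 + 41 days = Dec 4, 2014.
Fry emergence is observed: Dec 4, 2014 + 22 days = Dec 26, 2014.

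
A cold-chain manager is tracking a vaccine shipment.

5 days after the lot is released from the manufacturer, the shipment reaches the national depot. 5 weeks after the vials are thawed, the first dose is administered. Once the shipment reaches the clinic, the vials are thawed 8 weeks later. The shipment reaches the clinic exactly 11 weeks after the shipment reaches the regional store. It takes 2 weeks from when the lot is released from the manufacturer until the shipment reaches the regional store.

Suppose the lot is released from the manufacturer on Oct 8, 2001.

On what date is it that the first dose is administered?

Apr 8, 2002

The lot is released from the manufacturer: Oct 8, 2001.
The shipment reaches the regional store: Oct 8, 2001 + 2 weeks = Oct 22, 2001.
The shipment reaches the clinic: Oct 22, 2001 + 11 weeks = Jan 7, 2002.
The vials are thawed: Jan 7, 2002 + 8 weeks = Mar 4, 2002.
The first dose is administered: Mar 4, 2002 + 5 weeks = Apr 8, 2002.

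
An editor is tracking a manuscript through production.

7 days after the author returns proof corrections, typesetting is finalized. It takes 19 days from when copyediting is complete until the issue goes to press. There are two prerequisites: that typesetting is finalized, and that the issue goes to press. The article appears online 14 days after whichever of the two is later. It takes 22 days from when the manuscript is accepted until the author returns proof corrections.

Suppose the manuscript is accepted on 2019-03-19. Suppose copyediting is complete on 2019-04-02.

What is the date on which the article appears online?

The manuscript is accepted: Mar 19, 2019.
The author returns proof corrections: Mar 19, 2019 + 22 days = Apr 10, 2019.
Typesetting is finalized: Apr 10, 2019 + 7 days = Apr 17, 2019.
Copyediting is complete: Apr 2, 2019.
The issue goes to press: Apr 2, 2019 + 19 days = Apr 21, 2019.
Both prerequisites met — typesetting is finalized (Apr 17, 2019), the issue goes to press (Apr 21, 2019); the later is Apr 21, 2019.
The article appears online: Apr 21, 2019 + 14 days = May 5, 2019.

2019-05-05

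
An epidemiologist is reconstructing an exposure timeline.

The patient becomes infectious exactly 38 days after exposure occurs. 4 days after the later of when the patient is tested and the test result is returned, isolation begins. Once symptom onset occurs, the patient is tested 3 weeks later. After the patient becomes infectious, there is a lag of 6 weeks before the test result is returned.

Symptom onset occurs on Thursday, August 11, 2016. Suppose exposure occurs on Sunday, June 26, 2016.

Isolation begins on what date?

Symptom onset occurs: Aug 11, 2016.
The patient is tested: Aug 11, 2016 + 3 weeks = Sep 1, 2016.
Exposure occurs: Jun 26, 2016.
The patient becomes infectious: Jun 26, 2016 + 38 days = Aug 3, 2016.
The test result is returned: Aug 3, 2016 + 6 weeks = Sep 14, 2016.
Both prerequisites met — the patient is tested (Sep 1, 2016), the test result is returned (Sep 14, 2016); the later is Sep 14, 2016.
Isolation begins: Sep 14, 2016 + 4 days = Sep 18, 2016.

Sunday, September 18, 2016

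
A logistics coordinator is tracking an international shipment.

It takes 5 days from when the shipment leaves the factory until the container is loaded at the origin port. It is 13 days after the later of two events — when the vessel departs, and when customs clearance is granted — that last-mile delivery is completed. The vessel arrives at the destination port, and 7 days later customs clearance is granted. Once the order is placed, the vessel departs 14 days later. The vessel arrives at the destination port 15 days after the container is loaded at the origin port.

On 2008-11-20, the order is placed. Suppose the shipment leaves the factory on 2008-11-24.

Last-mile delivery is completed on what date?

2009-01-03

The order is placed: Nov 20, 2008.
The vessel departs: Nov 20, 2008 + 14 days = Dec 4, 2008.
The shipment leaves the factory: Nov 24, 2008.
The container is loaded at the origin port: Nov 24, 2008 + 5 days = Nov 29, 2008.
The vessel arrives at the destination port: Nov 29, 2008 + 15 days = Dec 14, 2008.
Customs clearance is granted: Dec 14, 2008 + 7 days = Dec 21, 2008.
Both prerequisites met — the vessel departs (Dec 4, 2008), customs clearance is granted (Dec 21, 2008); the later is Dec 21, 2008.
Last-mile delivery is completed: Dec 21, 2008 + 13 days = Jan 3, 2009.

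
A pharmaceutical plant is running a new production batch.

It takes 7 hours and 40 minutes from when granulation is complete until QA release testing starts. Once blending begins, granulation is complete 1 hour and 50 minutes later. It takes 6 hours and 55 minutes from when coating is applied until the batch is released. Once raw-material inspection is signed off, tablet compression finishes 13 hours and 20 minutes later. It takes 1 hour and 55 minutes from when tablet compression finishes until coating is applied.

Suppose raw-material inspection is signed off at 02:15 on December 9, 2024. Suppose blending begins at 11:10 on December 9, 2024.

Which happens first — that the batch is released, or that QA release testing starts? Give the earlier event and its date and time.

Raw-material inspection is signed off: 02:15 Dec 9, 2024.
Tablet compression finishes: 02:15 Dec 9, 2024 + 13h20m = 15:35 Dec 9, 2024.
Coating is applied: 15:35 Dec 9, 2024 + 1h55m = 17:30 Dec 9, 2024.
The batch is released: 17:30 Dec 9, 2024 + 6h55m = 00:25 Dec 10, 2024.
Blending begins: 11:10 Dec 9, 2024.
Granulation is complete: 11:10 Dec 9, 2024 + 1h50m = 13:00 Dec 9, 2024.
QA release testing starts: 13:00 Dec 9, 2024 + 7h40m = 20:40 Dec 9, 2024.
Comparing: the batch is released at 00:25 Dec 10, 2024 vs QA release testing starts at 20:40 Dec 9, 2024. Earlier: QA release testing starts.

QA release testing starts — 20:40 on December 9, 2024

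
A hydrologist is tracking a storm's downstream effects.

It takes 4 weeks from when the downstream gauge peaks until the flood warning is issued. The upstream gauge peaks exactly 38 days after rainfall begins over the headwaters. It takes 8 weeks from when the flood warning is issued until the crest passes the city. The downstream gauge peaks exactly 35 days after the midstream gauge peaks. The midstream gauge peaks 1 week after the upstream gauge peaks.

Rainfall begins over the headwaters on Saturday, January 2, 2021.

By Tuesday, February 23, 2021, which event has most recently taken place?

Rainfall begins over the headwaters: Jan 2, 2021.
The upstream gauge peaks: Jan 2, 2021 + 38 days = Feb 9, 2021.
The midstream gauge peaks: Feb 9, 2021 + 1 week = Feb 16, 2021.
The downstream gauge peaks: Feb 16, 2021 + 35 days = Mar 23, 2021.
The flood warning is issued: Mar 23, 2021 + 4 weeks = Apr 20, 2021.
The crest passes the city: Apr 20, 2021 + 8 weeks = Jun 15, 2021.
Feb 23, 2021 falls between when the midstream gauge peaks (Feb 16, 2021) and when the downstream gauge peaks (Mar 23, 2021).

The midstream gauge peaks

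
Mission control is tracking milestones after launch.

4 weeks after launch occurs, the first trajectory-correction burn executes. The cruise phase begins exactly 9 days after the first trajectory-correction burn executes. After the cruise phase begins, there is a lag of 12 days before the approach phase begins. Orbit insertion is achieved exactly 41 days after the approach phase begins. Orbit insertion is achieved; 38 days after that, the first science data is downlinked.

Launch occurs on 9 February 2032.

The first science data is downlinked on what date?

Launch occurs: Feb 9, 2032.
The first trajectory-correction burn executes: Feb 9, 2032 + 4 weeks = Mar 8, 2032.
The cruise phase begins: Mar 8, 2032 + 9 days = Mar 17, 2032.
The approach phase begins: Mar 17, 2032 + 12 days = Mar 29, 2032.
Orbit insertion is achieved: Mar 29, 2032 + 41 days = May 9, 2032.
The first science data is downlinked: May 9, 2032 + 38 days = Jun 16, 2032.

16 June 2032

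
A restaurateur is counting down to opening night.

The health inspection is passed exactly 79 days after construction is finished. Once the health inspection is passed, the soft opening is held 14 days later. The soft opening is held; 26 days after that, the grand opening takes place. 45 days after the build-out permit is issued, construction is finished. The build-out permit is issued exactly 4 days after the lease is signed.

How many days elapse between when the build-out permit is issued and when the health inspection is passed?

Causal path: the build-out permit is issued → construction is finished → the health inspection is passed.
Total delay along the path: 45 + 79 = 124 days.

124 days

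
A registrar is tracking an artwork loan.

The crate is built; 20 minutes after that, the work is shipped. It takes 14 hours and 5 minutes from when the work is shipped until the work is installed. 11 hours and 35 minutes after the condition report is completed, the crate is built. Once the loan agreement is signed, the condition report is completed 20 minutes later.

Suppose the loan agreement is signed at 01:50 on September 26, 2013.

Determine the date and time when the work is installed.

The loan agreement is signed: 01:50 Sep 26, 2013.
The condition report is completed: 01:50 Sep 26, 2013 + 20m = 02:10 Sep 26, 2013.
The crate is built: 02:10 Sep 26, 2013 + 11h35m = 13:45 Sep 26, 2013.
The work is shipped: 13:45 Sep 26, 2013 + 20m = 14:05 Sep 26, 2013.
The work is installed: 14:05 Sep 26, 2013 + 14h05m = 04:10 Sep 27, 2013.

04:10 on September 27, 2013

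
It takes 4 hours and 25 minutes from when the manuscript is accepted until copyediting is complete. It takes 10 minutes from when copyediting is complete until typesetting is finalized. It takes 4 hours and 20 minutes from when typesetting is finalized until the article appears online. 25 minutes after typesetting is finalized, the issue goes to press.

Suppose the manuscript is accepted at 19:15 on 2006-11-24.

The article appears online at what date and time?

04:10 on 2006-11-25

The manuscript is accepted: 19:15 Nov 24, 2006.
Copyediting is complete: 19:15 Nov 24, 2006 + 4h25m = 23:40 Nov 24, 2006.
Typesetting is finalized: 23:40 Nov 24, 2006 + 10m = 23:50 Nov 24, 2006.
The article appears online: 23:50 Nov 24, 2006 + 4h20m = 04:10 Nov 25, 2006.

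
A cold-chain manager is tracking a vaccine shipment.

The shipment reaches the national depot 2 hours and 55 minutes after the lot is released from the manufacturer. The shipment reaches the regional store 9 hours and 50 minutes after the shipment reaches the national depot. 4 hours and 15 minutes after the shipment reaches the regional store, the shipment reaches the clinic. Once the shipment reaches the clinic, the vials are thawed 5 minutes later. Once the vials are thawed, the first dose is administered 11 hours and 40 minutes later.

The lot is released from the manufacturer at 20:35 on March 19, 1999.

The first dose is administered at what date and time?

01:20 on March 21, 1999

The lot is released from the manufacturer: 20:35 Mar 19, 1999.
The shipment reaches the national depot: 20:35 Mar 19, 1999 + 2h55m = 23:30 Mar 19, 1999.
The shipment reaches the regional store: 23:30 Mar 19, 1999 + 9h50m = 09:20 Mar 20, 1999.
The shipment reaches the clinic: 09:20 Mar 20, 1999 + 4h15m = 13:35 Mar 20, 1999.
The vials are thawed: 13:35 Mar 20, 1999 + 5m = 13:40 Mar 20, 1999.
The first dose is administered: 13:40 Mar 20, 1999 + 11h40m = 01:20 Mar 21, 1999.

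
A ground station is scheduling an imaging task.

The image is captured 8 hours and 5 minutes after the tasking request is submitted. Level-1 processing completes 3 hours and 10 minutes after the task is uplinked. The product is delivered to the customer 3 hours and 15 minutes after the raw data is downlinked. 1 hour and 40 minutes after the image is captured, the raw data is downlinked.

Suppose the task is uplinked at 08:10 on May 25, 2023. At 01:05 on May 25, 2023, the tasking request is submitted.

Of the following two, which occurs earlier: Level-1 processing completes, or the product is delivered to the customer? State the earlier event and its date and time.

The task is uplinked: 08:10 May 25, 2023.
Level-1 processing completes: 08:10 May 25, 2023 + 3h10m = 11:20 May 25, 2023.
The tasking request is submitted: 01:05 May 25, 2023.
The image is captured: 01:05 May 25, 2023 + 8h05m = 09:10 May 25, 2023.
The raw data is downlinked: 09:10 May 25, 2023 + 1h40m = 10:50 May 25, 2023.
The product is delivered to the customer: 10:50 May 25, 2023 + 3h15m = 14:05 May 25, 2023.
Comparing: Level-1 processing completes at 11:20 May 25, 2023 vs the product is delivered to the customer at 14:05 May 25, 2023. Earlier: Level-1 processing completes.

Level-1 processing completes — 11:20 on May 25, 2023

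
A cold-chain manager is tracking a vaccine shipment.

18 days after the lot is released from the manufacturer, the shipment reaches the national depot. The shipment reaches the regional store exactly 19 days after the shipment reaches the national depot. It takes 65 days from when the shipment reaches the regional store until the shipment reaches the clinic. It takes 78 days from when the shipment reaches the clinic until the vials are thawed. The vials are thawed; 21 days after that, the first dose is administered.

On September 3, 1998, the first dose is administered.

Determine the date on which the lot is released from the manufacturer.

The first dose is administered: Sep 3, 1998.
The vials are thawed: Sep 3, 1998 − 21 days = Aug 13, 1998.
The shipment reaches the clinic: Aug 13, 1998 − 78 days = May 27, 1998.
The shipment reaches the regional store: May 27, 1998 − 65 days = Mar 23, 1998.
The shipment reaches the national depot: Mar 23, 1998 − 19 days = Mar 4, 1998.
The lot is released from the manufacturer: Mar 4, 1998 − 18 days = Feb 14, 1998.

February 14, 1998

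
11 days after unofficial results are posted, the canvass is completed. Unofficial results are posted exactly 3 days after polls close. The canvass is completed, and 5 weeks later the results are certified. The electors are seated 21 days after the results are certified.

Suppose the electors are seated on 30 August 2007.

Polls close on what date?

21 June 2007

The electors are seated: Aug 30, 2007.
The results are certified: Aug 30, 2007 − 21 days = Aug 9, 2007.
The canvass is completed: Aug 9, 2007 − 5 weeks = Jul 5, 2007.
Unofficial results are posted: Jul 5, 2007 − 11 days = Jun 24, 2007.
Polls close: Jun 24, 2007 − 3 days = Jun 21, 2007.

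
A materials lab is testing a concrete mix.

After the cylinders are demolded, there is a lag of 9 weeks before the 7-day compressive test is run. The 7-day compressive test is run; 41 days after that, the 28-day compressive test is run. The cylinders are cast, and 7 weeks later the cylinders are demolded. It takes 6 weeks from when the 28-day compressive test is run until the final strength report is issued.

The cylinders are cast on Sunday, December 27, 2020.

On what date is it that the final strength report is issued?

The cylinders are cast: Dec 27, 2020.
The cylinders are demolded: Dec 27, 2020 + 7 weeks = Feb 14, 2021.
The 7-day compressive test is run: Feb 14, 2021 + 9 weeks = Apr 18, 2021.
The 28-day compressive test is run: Apr 18, 2021 + 41 days = May 29, 2021.
The final strength report is issued: May 29, 2021 + 6 weeks = Jul 10, 2021.

Saturday, July 10, 2021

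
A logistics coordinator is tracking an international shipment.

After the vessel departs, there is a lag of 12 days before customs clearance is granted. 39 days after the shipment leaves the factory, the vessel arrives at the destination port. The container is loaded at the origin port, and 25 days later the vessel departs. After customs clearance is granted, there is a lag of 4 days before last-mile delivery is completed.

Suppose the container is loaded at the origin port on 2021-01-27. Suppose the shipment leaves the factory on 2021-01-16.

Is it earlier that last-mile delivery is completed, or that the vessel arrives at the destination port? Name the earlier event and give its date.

The container is loaded at the origin port: Jan 27, 2021.
The vessel departs: Jan 27, 2021 + 25 days = Feb 21, 2021.
Customs clearance is granted: Feb 21, 2021 + 12 days = Mar 5, 2021.
Last-mile delivery is completed: Mar 5, 2021 + 4 days = Mar 9, 2021.
The shipment leaves the factory: Jan 16, 2021.
The vessel arrives at the destination port: Jan 16, 2021 + 39 days = Feb 24, 2021.
Comparing: last-mile delivery is completed on Mar 9, 2021 vs the vessel arrives at the destination port on Feb 24, 2021. Earlier: the vessel arrives at the destination port.

The vessel arrives at the destination port — 2021-02-24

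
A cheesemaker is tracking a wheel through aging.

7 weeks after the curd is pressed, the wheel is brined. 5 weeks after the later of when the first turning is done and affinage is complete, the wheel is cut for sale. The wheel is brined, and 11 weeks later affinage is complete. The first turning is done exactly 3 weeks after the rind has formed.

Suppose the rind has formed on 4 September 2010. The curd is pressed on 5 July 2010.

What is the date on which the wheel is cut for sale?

13 December 2010

The rind has formed: Sep 4, 2010.
The first turning is done: Sep 4, 2010 + 3 weeks = Sep 25, 2010.
The curd is pressed: Jul 5, 2010.
The wheel is brined: Jul 5, 2010 + 7 weeks = Aug 23, 2010.
Affinage is complete: Aug 23, 2010 + 11 weeks = Nov 8, 2010.
Both prerequisites met — the first turning is done (Sep 25, 2010), affinage is complete (Nov 8, 2010); the later is Nov 8, 2010.
The wheel is cut for sale: Nov 8, 2010 + 5 weeks = Dec 13, 2010.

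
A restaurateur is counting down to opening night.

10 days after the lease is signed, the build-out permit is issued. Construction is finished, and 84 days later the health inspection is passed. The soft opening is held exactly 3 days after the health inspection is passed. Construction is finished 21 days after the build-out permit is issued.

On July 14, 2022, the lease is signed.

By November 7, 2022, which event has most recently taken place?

The lease is signed: Jul 14, 2022.
The build-out permit is issued: Jul 14, 2022 + 10 days = Jul 24, 2022.
Construction is finished: Jul 24, 2022 + 21 days = Aug 14, 2022.
The health inspection is passed: Aug 14, 2022 + 84 days = Nov 6, 2022.
The soft opening is held: Nov 6, 2022 + 3 days = Nov 9, 2022.
Nov 7, 2022 falls between when the health inspection is passed (Nov 6, 2022) and when the soft opening is held (Nov 9, 2022).

The health inspection is passed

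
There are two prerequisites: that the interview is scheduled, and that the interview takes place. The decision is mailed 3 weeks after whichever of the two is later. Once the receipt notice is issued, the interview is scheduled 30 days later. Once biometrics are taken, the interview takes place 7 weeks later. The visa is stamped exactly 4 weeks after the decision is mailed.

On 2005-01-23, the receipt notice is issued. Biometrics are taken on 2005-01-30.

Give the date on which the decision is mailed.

The receipt notice is issued: Jan 23, 2005.
The interview is scheduled: Jan 23, 2005 + 30 days = Feb 22, 2005.
Biometrics are taken: Jan 30, 2005.
The interview takes place: Jan 30, 2005 + 7 weeks = Mar 20, 2005.
Both prerequisites met — the interview is scheduled (Feb 22, 2005), the interview takes place (Mar 20, 2005); the later is Mar 20, 2005.
The decision is mailed: Mar 20, 2005 + 3 weeks = Apr 10, 2005.

2005-04-10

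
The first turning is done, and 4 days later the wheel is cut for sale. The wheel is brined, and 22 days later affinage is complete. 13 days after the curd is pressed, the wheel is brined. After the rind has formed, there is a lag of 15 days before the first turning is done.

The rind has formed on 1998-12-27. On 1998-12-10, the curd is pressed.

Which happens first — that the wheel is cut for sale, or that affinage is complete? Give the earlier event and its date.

The rind has formed: Dec 27, 1998.
The first turning is done: Dec 27, 1998 + 15 days = Jan 11, 1999.
The wheel is cut for sale: Jan 11, 1999 + 4 days = Jan 15, 1999.
The curd is pressed: Dec 10, 1998.
The wheel is brined: Dec 10, 1998 + 13 days = Dec 23, 1998.
Affinage is complete: Dec 23, 1998 + 22 days = Jan 14, 1999.
Comparing: the wheel is cut for sale on Jan 15, 1999 vs affinage is complete on Jan 14, 1999. Earlier: affinage is complete.

Affinage is complete — 1999-01-14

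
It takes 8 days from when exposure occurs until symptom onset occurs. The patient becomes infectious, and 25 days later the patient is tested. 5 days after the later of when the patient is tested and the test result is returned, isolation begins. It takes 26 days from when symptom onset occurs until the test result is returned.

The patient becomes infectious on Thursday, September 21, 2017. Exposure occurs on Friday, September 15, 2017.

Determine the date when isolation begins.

The patient becomes infectious: Sep 21, 2017.
The patient is tested: Sep 21, 2017 + 25 days = Oct 16, 2017.
Exposure occurs: Sep 15, 2017.
Symptom onset occurs: Sep 15, 2017 + 8 days = Sep 23, 2017.
The test result is returned: Sep 23, 2017 + 26 days = Oct 19, 2017.
Both prerequisites met — the patient is tested (Oct 16, 2017), the test result is returned (Oct 19, 2017); the later is Oct 19, 2017.
Isolation begins: Oct 19, 2017 + 5 days = Oct 24, 2017.

Tuesday, October 24, 2017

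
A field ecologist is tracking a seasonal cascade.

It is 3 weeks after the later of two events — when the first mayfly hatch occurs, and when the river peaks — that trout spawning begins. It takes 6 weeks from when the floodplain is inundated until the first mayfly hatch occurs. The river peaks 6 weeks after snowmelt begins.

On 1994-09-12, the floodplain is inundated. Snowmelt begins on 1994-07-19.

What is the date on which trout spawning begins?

1994-11-14

The floodplain is inundated: Sep 12, 1994.
The first mayfly hatch occurs: Sep 12, 1994 + 6 weeks = Oct 24, 1994.
Snowmelt begins: Jul 19, 1994.
The river peaks: Jul 19, 1994 + 6 weeks = Aug 30, 1994.
Both prerequisites met — the first mayfly hatch occurs (Oct 24, 1994), the river peaks (Aug 30, 1994); the later is Oct 24, 1994.
Trout spawning begins: Oct 24, 1994 + 3 weeks = Nov 14, 1994.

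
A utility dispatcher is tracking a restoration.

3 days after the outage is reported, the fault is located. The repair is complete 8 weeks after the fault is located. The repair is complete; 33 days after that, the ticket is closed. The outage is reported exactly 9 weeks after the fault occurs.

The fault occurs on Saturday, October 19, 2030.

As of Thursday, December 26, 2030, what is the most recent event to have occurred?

The fault is located

The fault occurs: Oct 19, 2030.
The outage is reported: Oct 19, 2030 + 9 weeks = Dec 21, 2030.
The fault is located: Dec 21, 2030 + 3 days = Dec 24, 2030.
The repair is complete: Dec 24, 2030 + 8 weeks = Feb 18, 2031.
The ticket is closed: Feb 18, 2031 + 33 days = Mar 23, 2031.
Dec 26, 2030 falls between when the fault is located (Dec 24, 2030) and when the repair is complete (Feb 18, 2031).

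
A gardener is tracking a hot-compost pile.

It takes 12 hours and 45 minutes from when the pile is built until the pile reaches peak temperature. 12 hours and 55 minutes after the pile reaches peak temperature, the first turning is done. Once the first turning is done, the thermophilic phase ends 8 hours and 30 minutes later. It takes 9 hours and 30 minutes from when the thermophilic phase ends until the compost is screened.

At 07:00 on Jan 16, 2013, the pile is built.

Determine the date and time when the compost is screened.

02:40 on Jan 18, 2013

The pile is built: 07:00 Jan 16, 2013.
The pile reaches peak temperature: 07:00 Jan 16, 2013 + 12h45m = 19:45 Jan 16, 2013.
The first turning is done: 19:45 Jan 16, 2013 + 12h55m = 08:40 Jan 17, 2013.
The thermophilic phase ends: 08:40 Jan 17, 2013 + 8h30m = 17:10 Jan 17, 2013.
The compost is screened: 17:10 Jan 17, 2013 + 9h30m = 02:40 Jan 18, 2013.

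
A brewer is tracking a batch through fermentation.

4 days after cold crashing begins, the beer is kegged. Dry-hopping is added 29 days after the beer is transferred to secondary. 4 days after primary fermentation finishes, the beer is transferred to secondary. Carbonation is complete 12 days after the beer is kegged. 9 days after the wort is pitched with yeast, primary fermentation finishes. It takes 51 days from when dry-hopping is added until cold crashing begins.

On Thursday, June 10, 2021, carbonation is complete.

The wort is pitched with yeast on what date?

Sunday, February 21, 2021

Carbonation is complete: Jun 10, 2021.
The beer is kegged: Jun 10, 2021 − 12 days = May 29, 2021.
Cold crashing begins: May 29, 2021 − 4 days = May 25, 2021.
Dry-hopping is added: May 25, 2021 − 51 days = Apr 4, 2021.
The beer is transferred to secondary: Apr 4, 2021 − 29 days = Mar 6, 2021.
Primary fermentation finishes: Mar 6, 2021 − 4 days = Mar 2, 2021.
The wort is pitched with yeast: Mar 2, 2021 − 9 days = Feb 21, 2021.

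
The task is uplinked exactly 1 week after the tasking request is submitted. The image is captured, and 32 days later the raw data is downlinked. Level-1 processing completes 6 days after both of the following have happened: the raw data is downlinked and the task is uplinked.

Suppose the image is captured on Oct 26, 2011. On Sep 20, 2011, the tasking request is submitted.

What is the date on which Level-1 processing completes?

Dec 3, 2011

The image is captured: Oct 26, 2011.
The raw data is downlinked: Oct 26, 2011 + 32 days = Nov 27, 2011.
The tasking request is submitted: Sep 20, 2011.
The task is uplinked: Sep 20, 2011 + 1 week = Sep 27, 2011.
Both prerequisites met — the raw data is downlinked (Nov 27, 2011), the task is uplinked (Sep 27, 2011); the later is Nov 27, 2011.
Level-1 processing completes: Nov 27, 2011 + 6 days = Dec 3, 2011.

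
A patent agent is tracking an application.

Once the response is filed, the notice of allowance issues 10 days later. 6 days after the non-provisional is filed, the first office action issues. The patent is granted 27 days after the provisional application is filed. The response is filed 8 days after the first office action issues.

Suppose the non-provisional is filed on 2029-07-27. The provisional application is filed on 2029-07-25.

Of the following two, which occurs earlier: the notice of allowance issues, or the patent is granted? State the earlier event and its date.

The non-provisional is filed: Jul 27, 2029.
The first office action issues: Jul 27, 2029 + 6 days = Aug 2, 2029.
The response is filed: Aug 2, 2029 + 8 days = Aug 10, 2029.
The notice of allowance issues: Aug 10, 2029 + 10 days = Aug 20, 2029.
The provisional application is filed: Jul 25, 2029.
The patent is granted: Jul 25, 2029 + 27 days = Aug 21, 2029.
Comparing: the notice of allowance issues on Aug 20, 2029 vs the patent is granted on Aug 21, 2029. Earlier: the notice of allowance issues.

The notice of allowance issues — 2029-08-20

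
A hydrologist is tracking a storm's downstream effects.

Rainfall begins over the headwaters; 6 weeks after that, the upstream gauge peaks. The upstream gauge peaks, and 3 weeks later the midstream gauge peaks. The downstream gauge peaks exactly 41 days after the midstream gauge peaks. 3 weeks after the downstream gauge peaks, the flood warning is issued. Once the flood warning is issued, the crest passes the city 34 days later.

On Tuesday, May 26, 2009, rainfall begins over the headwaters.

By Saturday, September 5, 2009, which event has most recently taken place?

Rainfall begins over the headwaters: May 26, 2009.
The upstream gauge peaks: May 26, 2009 + 6 weeks = Jul 7, 2009.
The midstream gauge peaks: Jul 7, 2009 + 3 weeks = Jul 28, 2009.
The downstream gauge peaks: Jul 28, 2009 + 41 days = Sep 7, 2009.
The flood warning is issued: Sep 7, 2009 + 3 weeks = Sep 28, 2009.
The crest passes the city: Sep 28, 2009 + 34 days = Nov 1, 2009.
Sep 5, 2009 falls between when the midstream gauge peaks (Jul 28, 2009) and when the downstream gauge peaks (Sep 7, 2009).

The midstream gauge peaks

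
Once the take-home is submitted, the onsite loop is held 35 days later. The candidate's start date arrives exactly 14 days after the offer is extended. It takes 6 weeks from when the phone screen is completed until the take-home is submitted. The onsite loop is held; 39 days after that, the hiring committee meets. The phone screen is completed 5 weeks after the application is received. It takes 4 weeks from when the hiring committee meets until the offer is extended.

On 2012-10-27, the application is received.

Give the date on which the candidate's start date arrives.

2013-05-08

The application is received: Oct 27, 2012.
The phone screen is completed: Oct 27, 2012 + 5 weeks = Dec 1, 2012.
The take-home is submitted: Dec 1, 2012 + 6 weeks = Jan 12, 2013.
The onsite loop is held: Jan 12, 2013 + 35 days = Feb 16, 2013.
The hiring committee meets: Feb 16, 2013 + 39 days = Mar 27, 2013.
The offer is extended: Mar 27, 2013 + 4 weeks = Apr 24, 2013.
The candidate's start date arrives: Apr 24, 2013 + 14 days = May 8, 2013.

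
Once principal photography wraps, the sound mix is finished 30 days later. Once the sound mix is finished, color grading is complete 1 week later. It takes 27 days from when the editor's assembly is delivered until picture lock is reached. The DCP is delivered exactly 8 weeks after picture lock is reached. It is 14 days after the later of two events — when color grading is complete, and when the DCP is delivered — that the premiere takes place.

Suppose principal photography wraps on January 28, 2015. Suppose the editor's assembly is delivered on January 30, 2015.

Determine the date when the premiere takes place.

May 7, 2015

Principal photography wraps: Jan 28, 2015.
The sound mix is finished: Jan 28, 2015 + 30 days = Feb 27, 2015.
Color grading is complete: Feb 27, 2015 + 1 week = Mar 6, 2015.
The editor's assembly is delivered: Jan 30, 2015.
Picture lock is reached: Jan 30, 2015 + 27 days = Feb 26, 2015.
The DCP is delivered: Feb 26, 2015 + 8 weeks = Apr 23, 2015.
Both prerequisites met — color grading is complete (Mar 6, 2015), the DCP is delivered (Apr 23, 2015); the later is Apr 23, 2015.
The premiere takes place: Apr 23, 2015 + 14 days = May 7, 2015.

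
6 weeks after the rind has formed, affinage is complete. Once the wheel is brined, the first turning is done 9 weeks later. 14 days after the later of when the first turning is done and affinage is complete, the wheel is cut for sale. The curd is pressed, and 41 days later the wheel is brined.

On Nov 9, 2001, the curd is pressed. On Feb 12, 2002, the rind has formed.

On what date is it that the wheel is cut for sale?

Apr 9, 2002

The curd is pressed: Nov 9, 2001.
The wheel is brined: Nov 9, 2001 + 41 days = Dec 20, 2001.
The first turning is done: Dec 20, 2001 + 9 weeks = Feb 21, 2002.
The rind has formed: Feb 12, 2002.
Affinage is complete: Feb 12, 2002 + 6 weeks = Mar 26, 2002.
Both prerequisites met — the first turning is done (Feb 21, 2002), affinage is complete (Mar 26, 2002); the later is Mar 26, 2002.
The wheel is cut for sale: Mar 26, 2002 + 14 days = Apr 9, 2002.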